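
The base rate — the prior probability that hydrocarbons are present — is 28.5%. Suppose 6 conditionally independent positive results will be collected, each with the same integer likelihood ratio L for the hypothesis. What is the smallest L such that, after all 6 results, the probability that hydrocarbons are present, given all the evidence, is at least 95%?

2

Prior odds = 0.285/0.715 = 57/143.
Target odds = 0.95/0.05 = 19.
Need L⁶ ≥ 19 ÷ (57/143) = 143/3.
1⁶ = 1 < 143/3 ≤ 64 = 2⁶, so L = 2.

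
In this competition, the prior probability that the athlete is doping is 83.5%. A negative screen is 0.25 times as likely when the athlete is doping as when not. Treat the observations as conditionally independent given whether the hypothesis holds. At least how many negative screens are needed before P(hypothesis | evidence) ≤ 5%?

4

Prior odds = 0.835/0.165 = 167/33.
Likelihood ratio per negative screen = 0.25.
Target posterior odds = 0.05/0.95 = 1/19.
Need (167/33) × 0.25ⁿ ≤ 1/19, i.e. 0.25ⁿ ≤ 33/3173.
0.25³ = 0.015625 is still above 33/3173 but 0.25⁴ = 0.00390625 is at or below it, so n = 4.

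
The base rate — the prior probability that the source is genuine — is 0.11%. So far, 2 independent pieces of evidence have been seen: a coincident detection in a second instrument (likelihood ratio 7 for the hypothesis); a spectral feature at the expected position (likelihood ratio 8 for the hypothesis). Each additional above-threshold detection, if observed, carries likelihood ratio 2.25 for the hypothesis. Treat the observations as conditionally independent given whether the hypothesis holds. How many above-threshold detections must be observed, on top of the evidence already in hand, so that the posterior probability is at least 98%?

Prior odds = 0.0011/0.9989 = 11/9989.
Combined Bayes factor of the evidence already in hand = 7 × 8 = 56.
Odds after that evidence = (11/9989) × 56 = 88/1427.
Target odds = 0.98/0.02 = 49.
Need 2.25ⁿ ≥ 49 ÷ (88/1427) = 69923/88.
2.25⁸ = 43046721/65536 falls short of 69923/88 but 2.25⁹ = 387420489/262144 reaches it, so n = 9.

9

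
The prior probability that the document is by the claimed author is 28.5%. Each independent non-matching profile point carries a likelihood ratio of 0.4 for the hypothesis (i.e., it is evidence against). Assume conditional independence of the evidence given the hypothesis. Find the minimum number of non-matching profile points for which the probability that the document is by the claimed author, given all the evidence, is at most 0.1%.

7

Prior odds: 0.285 ÷ 0.715 = 57/143.
Likelihood ratio per non-matching profile point = 0.4.
Target odds: 0.001 ÷ 0.999 = 1/999.
Require 0.4ⁿ ≤ 1/999 ÷ (57/143) = 143/56943.
0.4⁶ = 64/15625 is still above 143/56943 but 0.4⁷ = 128/78125 is at or below it, so n = 7.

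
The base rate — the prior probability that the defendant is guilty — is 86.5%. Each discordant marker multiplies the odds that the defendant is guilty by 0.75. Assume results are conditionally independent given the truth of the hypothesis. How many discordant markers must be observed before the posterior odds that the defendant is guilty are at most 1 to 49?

20

Prior odds: 0.865 ÷ 0.135 = 173/27.
Likelihood ratio per discordant marker = 0.75.
Target odds = 1/49.
Require 0.75ⁿ ≤ 1/49 ÷ (173/27) = 27/8477.
0.75¹⁹ ≈0.00422828 is still above 27/8477 but 0.75²⁰ ≈0.00317121 is at or below it, so n = 20.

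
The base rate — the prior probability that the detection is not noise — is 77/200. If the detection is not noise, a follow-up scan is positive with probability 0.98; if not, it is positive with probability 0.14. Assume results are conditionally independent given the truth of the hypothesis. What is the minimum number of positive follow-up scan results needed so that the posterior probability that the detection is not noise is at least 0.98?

3

Prior odds: 0.385 ÷ 0.615 = 77/123.
Likelihood ratio of a positive = 0.98/0.14 = 7.
Target odds: 0.98 ÷ 0.02 = 49.
Require 7ⁿ ≥ 49 ÷ (77/123) = 861/11.
7² = 49 falls short of 861/11 but 7³ = 343 reaches it, so n = 3.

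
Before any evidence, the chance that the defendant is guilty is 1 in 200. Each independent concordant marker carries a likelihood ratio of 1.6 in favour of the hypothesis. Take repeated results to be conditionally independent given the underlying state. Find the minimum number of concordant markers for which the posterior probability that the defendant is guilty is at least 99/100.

22

Prior odds = 0.005/0.995 = 1/199.
Likelihood ratio per concordant marker = 1.6.
Target odds: 0.99 ÷ 0.01 = 99.
Need (1/199) × 1.6ⁿ ≥ 99, i.e. 1.6ⁿ ≥ 19701.
1.6²¹ ≈19342.8 falls short of 19701 but 1.6²² ≈30948.5 reaches it, so n = 22.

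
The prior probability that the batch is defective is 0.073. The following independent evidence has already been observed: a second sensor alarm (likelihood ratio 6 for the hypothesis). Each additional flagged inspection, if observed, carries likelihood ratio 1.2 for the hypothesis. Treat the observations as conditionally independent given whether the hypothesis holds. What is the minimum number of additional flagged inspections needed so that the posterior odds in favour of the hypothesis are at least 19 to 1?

Prior odds = 0.073/0.927 = 73/927.
Bayes factor of the evidence already in hand = 6.
Odds after that evidence = (73/927) × 6 = 146/309.
Target odds = 19.
Need 1.2ⁿ ≥ 19 ÷ (146/309) = 5871/146.
1.2²⁰ ≈38.3376 falls short of 5871/146 but 1.2²¹ ≈46.0051 reaches it, so n = 21.

21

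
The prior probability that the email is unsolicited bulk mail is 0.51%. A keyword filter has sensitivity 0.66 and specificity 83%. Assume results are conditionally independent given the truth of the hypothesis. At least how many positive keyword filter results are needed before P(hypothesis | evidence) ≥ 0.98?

7

Prior odds: 0.0051 ÷ 0.9949 = 51/9949.
False-positive rate = 1 − 0.83 = 0.17; likelihood ratio of a positive = 0.66/0.17 = 66/17.
Target odds: 0.98 ÷ 0.02 = 49.
Require (66/17)ⁿ ≥ 49 ÷ (51/9949) = 487501/51.
(66/17)⁶ ≈3424.29 falls short of 487501/51 but (66/17)⁷ ≈13294.3 reaches it, so n = 7.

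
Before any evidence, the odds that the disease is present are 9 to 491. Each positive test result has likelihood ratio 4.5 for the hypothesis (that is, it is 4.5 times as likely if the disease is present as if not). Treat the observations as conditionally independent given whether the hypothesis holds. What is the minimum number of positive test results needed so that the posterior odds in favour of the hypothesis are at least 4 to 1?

Prior odds = 9/491.
Likelihood ratio per positive test result = 4.5.
Target odds = 4.
Need (9/491) × 4.5ⁿ ≥ 4, i.e. 4.5ⁿ ≥ 1964/9.
4.5³ = 91.125 falls short of 1964/9 but 4.5⁴ = 410.0625 reaches it, so n = 4.

4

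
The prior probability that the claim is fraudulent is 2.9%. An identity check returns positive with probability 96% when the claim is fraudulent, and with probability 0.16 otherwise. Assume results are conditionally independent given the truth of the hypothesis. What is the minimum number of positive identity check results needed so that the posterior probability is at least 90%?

Prior odds = 0.029/0.971 = 29/971.
Likelihood ratio of a positive result = 0.96/0.16 = 6.
Target posterior odds = 0.9/0.1 = 9.
Require 6ⁿ ≥ 9 ÷ (29/971) = 8739/29.
6³ = 216 falls short of 8739/29 but 6⁴ = 1296 reaches it, so n = 4.

4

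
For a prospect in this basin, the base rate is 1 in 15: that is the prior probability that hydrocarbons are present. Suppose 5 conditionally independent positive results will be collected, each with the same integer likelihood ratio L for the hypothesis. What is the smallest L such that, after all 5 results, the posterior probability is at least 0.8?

Prior odds = (1/15)/(14/15) = 1/14.
Target odds = 0.8/0.2 = 4.
Need L⁵ ≥ 4 ÷ (1/14) = 56.
2⁵ = 32 < 56 ≤ 243 = 3⁵, so L = 3.

3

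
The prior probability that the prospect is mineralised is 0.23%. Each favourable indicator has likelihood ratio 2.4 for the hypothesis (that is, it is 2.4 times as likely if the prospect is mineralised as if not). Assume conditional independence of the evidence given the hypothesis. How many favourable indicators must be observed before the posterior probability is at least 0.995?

Prior odds = 0.0023/0.9977 = 23/9977.
Likelihood ratio per favourable indicator = 2.4.
Target posterior odds = 0.995/0.005 = 199.
Need (23/9977) × 2.4ⁿ ≥ 199, i.e. 2.4ⁿ ≥ 1985423/23.
2.4¹² ≈36520.3 falls short of 1985423/23 but 2.4¹³ ≈87648.8 reaches it, so n = 13.

13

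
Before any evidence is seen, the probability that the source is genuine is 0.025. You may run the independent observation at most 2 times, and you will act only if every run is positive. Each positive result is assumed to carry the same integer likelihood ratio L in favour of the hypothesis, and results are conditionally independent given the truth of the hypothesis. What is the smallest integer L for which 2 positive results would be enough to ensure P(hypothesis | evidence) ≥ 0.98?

44

Prior odds = 0.025/0.975 = 1/39.
Target odds = 0.98/0.02 = 49.
Need L² ≥ 49 ÷ (1/39) = 1911.
43² = 1849 < 1911 ≤ 1936 = 44², so L = 44.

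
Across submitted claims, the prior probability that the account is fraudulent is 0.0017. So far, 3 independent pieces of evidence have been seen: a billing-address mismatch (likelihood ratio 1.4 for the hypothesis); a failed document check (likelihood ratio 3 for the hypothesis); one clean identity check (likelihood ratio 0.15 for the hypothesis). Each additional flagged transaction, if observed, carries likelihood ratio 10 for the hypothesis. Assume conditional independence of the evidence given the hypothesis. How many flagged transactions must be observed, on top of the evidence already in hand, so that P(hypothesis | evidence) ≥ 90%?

4

Prior odds = 0.0017/0.9983 = 17/9983.
Combined Bayes factor of the evidence already in hand = 1.4 × 3 × 0.15 = 0.63.
Odds after that evidence = (17/9983) × 0.63 = 1071/998300.
Target odds = 0.9/0.1 = 9.
Need 10ⁿ ≥ 9 ÷ (1071/998300) = 998300/119.
10³ = 1000 falls short of 998300/119 but 10⁴ = 10000 reaches it, so n = 4.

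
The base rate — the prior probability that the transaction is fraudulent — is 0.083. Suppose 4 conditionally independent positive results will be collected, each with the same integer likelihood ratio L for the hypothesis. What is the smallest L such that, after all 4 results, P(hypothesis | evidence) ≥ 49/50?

Prior odds = 0.083/0.917 = 83/917.
Target odds = 0.98/0.02 = 49.
Need L⁴ ≥ 49 ÷ (83/917) = 44933/83.
4⁴ = 256 < 44933/83 ≤ 625 = 5⁴, so L = 5.

5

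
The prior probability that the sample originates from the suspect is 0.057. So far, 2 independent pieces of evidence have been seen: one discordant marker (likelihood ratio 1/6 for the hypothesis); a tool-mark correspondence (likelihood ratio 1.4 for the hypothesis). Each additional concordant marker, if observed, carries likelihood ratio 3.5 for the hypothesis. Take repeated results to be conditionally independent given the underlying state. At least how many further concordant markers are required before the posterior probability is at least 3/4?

5

Prior odds = 0.057/0.943 = 57/943.
Combined Bayes factor of the evidence already in hand = (1/6) × 1.4 = 7/30.
Odds after that evidence = (57/943) × 7/30 = 133/9430.
Target odds = 0.75/0.25 = 3.
Need 3.5ⁿ ≥ 3 ÷ (133/9430) = 28290/133.
3.5⁴ = 150.0625 falls short of 28290/133 but 3.5⁵ = 525.21875 reaches it, so n = 5.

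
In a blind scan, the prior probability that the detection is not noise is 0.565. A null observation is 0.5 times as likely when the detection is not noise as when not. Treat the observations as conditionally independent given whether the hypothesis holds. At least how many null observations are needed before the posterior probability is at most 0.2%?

10

Prior odds: 0.565 ÷ 0.435 = 113/87.
Likelihood ratio per null observation = 0.5.
Target odds: 0.002 ÷ 0.998 = 1/499.
Require 0.5ⁿ ≤ 1/499 ÷ (113/87) = 87/56387.
0.5⁹ = 0.001953125 is still above 87/56387 but 0.5¹⁰ = 1/1024 is at or below it, so n = 10.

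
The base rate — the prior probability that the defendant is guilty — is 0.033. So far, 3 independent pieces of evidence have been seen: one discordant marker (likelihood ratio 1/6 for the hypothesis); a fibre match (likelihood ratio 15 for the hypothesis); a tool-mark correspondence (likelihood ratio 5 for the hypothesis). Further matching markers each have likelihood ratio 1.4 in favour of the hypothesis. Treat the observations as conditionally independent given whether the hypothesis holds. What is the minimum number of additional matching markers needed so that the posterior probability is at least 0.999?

Prior odds = 0.033/0.967 = 33/967.
Combined Bayes factor of the evidence already in hand = (1/6) × 15 × 5 = 12.5.
Odds after that evidence = (33/967) × 12.5 = 825/1934.
Target odds = 0.999/0.001 = 999.
Need 1.4ⁿ ≥ 999 ÷ (825/1934) = 644022/275.
1.4²³ ≈2295.86 falls short of 644022/275 but 1.4²⁴ ≈3214.2 reaches it, so n = 24.

24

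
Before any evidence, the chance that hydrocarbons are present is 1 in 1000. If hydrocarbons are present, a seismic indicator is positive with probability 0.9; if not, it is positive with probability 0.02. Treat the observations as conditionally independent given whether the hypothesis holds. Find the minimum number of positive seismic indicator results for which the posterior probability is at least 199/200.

Prior odds: 0.001 ÷ 0.999 = 1/999.
Likelihood ratio of a positive = 0.9/0.02 = 45.
Target posterior odds = 0.995/0.005 = 199.
Need (1/999) × 45ⁿ ≥ 199, i.e. 45ⁿ ≥ 198801.
45³ = 91125 falls short of 198801 but 45⁴ = 4100625 reaches it, so n = 4.

4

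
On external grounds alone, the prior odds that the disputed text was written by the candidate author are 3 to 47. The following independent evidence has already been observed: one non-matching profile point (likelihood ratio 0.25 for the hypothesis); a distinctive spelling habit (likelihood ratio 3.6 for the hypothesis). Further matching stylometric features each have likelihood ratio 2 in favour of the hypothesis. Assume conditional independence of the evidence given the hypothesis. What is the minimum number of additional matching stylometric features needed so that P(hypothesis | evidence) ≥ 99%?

Prior odds = 3/47.
Combined Bayes factor of the evidence already in hand = 0.25 × 3.6 = 0.9.
Odds after that evidence = (3/47) × 0.9 = 27/470.
Target odds = 0.99/0.01 = 99.
Need 2ⁿ ≥ 99 ÷ (27/470) = 5170/3.
2¹⁰ = 1024 falls short of 5170/3 but 2¹¹ = 2048 reaches it, so n = 11.

11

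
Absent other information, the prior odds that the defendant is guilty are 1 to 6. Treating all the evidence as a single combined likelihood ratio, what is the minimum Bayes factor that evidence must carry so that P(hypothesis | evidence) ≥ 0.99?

Prior odds = 1/6.
Target odds = 0.99/0.01 = 99.
Required Bayes factor = 99 ÷ (1/6) = 594.

594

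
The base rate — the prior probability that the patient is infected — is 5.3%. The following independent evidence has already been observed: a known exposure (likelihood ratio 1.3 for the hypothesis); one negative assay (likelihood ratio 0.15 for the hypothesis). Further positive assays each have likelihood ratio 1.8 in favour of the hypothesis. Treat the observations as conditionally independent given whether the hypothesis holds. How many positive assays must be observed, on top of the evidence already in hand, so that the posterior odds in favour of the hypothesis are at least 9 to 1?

Prior odds = 0.053/0.947 = 53/947.
Combined Bayes factor of the evidence already in hand = 1.3 × 0.15 = 0.195.
Odds after that evidence = (53/947) × 0.195 = 2067/189400.
Target odds = 9.
Need 1.8ⁿ ≥ 9 ÷ (2067/189400) = 568200/689.
1.8¹¹ ≈642.684 falls short of 568200/689 but 1.8¹² ≈1156.83 reaches it, so n = 12.

12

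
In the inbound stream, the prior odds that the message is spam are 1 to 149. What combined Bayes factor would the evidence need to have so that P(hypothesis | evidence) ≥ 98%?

7301

Prior odds = 1/149.
Target odds = 0.98/0.02 = 49.
Required Bayes factor = 49 ÷ (1/149) = 7301.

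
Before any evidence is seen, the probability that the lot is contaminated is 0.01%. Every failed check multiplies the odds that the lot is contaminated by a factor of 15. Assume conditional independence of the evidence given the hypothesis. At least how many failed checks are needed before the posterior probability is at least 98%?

5

Prior odds = 0.0001/0.9999 = 1/9999.
Likelihood ratio per failed check = 15.
Target odds: 0.98 ÷ 0.02 = 49.
Need (1/9999) × 15ⁿ ≥ 49, i.e. 15ⁿ ≥ 489951.
15⁴ = 50625 falls short of 489951 but 15⁵ = 759375 reaches it, so n = 5.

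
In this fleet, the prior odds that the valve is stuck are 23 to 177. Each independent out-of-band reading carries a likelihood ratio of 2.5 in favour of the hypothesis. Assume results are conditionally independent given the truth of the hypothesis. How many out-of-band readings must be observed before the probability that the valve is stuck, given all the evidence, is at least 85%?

Prior odds = 23/177.
Likelihood ratio per out-of-band reading = 2.5.
Target odds: 0.85 ÷ 0.15 = 17/3.
Need (23/177) × 2.5ⁿ ≥ 17/3, i.e. 2.5ⁿ ≥ 1003/23.
2.5⁴ = 39.0625 falls short of 1003/23 but 2.5⁵ = 97.65625 reaches it, so n = 5.

5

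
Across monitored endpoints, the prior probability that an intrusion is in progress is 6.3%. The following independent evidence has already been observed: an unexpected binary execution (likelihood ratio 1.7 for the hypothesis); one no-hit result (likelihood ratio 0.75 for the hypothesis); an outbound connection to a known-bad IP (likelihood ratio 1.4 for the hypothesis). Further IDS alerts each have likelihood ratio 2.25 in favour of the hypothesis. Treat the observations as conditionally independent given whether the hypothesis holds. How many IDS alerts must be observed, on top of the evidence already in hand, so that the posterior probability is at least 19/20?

Prior odds = 0.063/0.937 = 63/937.
Combined Bayes factor of the evidence already in hand = 1.7 × 0.75 × 1.4 = 1.785.
Odds after that evidence = (63/937) × 1.785 = 22491/187400.
Target odds = 0.95/0.05 = 19.
Need 2.25ⁿ ≥ 19 ÷ (22491/187400) = 3560600/22491.
2.25⁶ = 531441/4096 falls short of 3560600/22491 but 2.25⁷ = 4782969/16384 reaches it, so n = 7.

7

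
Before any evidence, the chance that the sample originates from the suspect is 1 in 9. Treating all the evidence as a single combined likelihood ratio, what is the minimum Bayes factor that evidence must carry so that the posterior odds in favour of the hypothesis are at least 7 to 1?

Prior odds = (1/9)/(8/9) = 0.125.
Target odds = 7.
Required Bayes factor = 7 ÷ 0.125 = 56.

56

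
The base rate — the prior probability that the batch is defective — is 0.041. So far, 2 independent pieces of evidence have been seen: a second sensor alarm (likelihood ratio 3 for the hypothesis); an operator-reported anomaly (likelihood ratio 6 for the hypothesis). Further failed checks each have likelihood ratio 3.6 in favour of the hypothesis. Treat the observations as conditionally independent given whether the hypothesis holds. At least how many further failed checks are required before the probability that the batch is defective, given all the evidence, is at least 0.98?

4

Prior odds = 0.041/0.959 = 41/959.
Combined Bayes factor of the evidence already in hand = 3 × 6 = 18.
Odds after that evidence = (41/959) × 18 = 738/959.
Target odds = 0.98/0.02 = 49.
Need 3.6ⁿ ≥ 49 ÷ (738/959) = 46991/738.
3.6³ = 46.656 falls short of 46991/738 but 3.6⁴ = 167.9616 reaches it, so n = 4.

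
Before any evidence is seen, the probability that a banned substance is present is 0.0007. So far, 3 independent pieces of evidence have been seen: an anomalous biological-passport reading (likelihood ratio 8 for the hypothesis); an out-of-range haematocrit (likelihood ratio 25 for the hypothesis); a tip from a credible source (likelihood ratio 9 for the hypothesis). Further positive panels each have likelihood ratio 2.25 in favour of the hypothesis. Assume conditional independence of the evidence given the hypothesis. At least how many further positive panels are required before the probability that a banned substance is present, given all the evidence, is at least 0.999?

Prior odds = 0.0007/0.9993 = 7/9993.
Combined Bayes factor of the evidence already in hand = 8 × 25 × 9 = 1800.
Odds after that evidence = (7/9993) × 1800 = 4200/3331.
Target odds = 0.999/0.001 = 999.
Need 2.25ⁿ ≥ 999 ÷ (4200/3331) = 1109223/1400.
2.25⁸ = 43046721/65536 falls short of 1109223/1400 but 2.25⁹ = 387420489/262144 reaches it, so n = 9.

9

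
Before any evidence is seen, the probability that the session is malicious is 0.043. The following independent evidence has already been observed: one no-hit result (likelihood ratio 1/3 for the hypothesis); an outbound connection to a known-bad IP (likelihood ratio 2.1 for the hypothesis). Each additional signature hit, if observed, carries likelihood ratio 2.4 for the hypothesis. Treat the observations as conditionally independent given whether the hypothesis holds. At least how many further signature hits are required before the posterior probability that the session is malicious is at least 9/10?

Prior odds = 0.043/0.957 = 43/957.
Combined Bayes factor of the evidence already in hand = (1/3) × 2.1 = 0.7.
Odds after that evidence = (43/957) × 0.7 = 301/9570.
Target odds = 0.9/0.1 = 9.
Need 2.4ⁿ ≥ 9 ÷ (301/9570) = 86130/301.
2.4⁶ = 2985984/15625 falls short of 86130/301 but 2.4⁷ = 35831808/78125 reaches it, so n = 7.

7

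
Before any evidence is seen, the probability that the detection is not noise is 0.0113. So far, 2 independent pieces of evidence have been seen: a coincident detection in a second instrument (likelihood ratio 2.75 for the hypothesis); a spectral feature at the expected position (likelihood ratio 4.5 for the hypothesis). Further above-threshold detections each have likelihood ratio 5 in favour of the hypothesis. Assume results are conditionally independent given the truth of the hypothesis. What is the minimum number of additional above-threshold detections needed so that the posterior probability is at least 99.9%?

6

Prior odds = 0.0113/0.9887 = 113/9887.
Combined Bayes factor of the evidence already in hand = 2.75 × 4.5 = 12.375.
Odds after that evidence = (113/9887) × 12.375 = 11187/79096.
Target odds = 0.999/0.001 = 999.
Need 5ⁿ ≥ 999 ÷ (11187/79096) = 8779656/1243.
5⁵ = 3125 falls short of 8779656/1243 but 5⁶ = 15625 reaches it, so n = 6.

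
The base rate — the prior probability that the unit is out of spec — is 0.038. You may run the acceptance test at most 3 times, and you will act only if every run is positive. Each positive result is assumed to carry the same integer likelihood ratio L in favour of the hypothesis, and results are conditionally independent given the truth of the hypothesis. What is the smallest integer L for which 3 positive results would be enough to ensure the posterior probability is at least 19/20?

8

Prior odds = 0.038/0.962 = 19/481.
Target odds = 0.95/0.05 = 19.
Need L³ ≥ 19 ÷ (19/481) = 481.
7³ = 343 < 481 ≤ 512 = 8³, so L = 8.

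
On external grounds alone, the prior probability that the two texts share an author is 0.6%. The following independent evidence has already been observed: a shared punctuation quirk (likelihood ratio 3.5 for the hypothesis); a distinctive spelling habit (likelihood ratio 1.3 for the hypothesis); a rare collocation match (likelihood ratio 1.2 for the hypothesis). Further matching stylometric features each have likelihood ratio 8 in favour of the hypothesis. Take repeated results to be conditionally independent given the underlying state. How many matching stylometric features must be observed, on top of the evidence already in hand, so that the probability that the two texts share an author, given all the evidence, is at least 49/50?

4

Prior odds = 0.006/0.994 = 3/497.
Combined Bayes factor of the evidence already in hand = 3.5 × 1.3 × 1.2 = 5.46.
Odds after that evidence = (3/497) × 5.46 = 117/3550.
Target odds = 0.98/0.02 = 49.
Need 8ⁿ ≥ 49 ÷ (117/3550) = 173950/117.
8³ = 512 falls short of 173950/117 but 8⁴ = 4096 reaches it, so n = 4.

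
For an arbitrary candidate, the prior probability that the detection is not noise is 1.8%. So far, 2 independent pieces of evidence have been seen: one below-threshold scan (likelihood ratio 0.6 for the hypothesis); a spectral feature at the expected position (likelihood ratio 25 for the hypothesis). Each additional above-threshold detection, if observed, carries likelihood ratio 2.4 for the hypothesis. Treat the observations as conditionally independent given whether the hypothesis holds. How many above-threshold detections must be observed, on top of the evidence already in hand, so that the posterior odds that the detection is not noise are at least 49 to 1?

6

Prior odds = 0.018/0.982 = 9/491.
Combined Bayes factor of the evidence already in hand = 0.6 × 25 = 15.
Odds after that evidence = (9/491) × 15 = 135/491.
Target odds = 49.
Need 2.4ⁿ ≥ 49 ÷ (135/491) = 24059/135.
2.4⁵ = 79.62624 falls short of 24059/135 but 2.4⁶ = 2985984/15625 reaches it, so n = 6.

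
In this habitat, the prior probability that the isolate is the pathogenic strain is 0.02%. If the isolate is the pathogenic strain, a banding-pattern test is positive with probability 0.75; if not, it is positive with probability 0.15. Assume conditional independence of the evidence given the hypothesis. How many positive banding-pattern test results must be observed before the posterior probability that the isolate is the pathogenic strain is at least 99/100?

9

Prior odds = 0.0002/0.9998 = 1/4999.
Likelihood ratio of a positive = 0.75/0.15 = 5.
Target posterior odds = 0.99/0.01 = 99.
Require 5ⁿ ≥ 99 ÷ (1/4999) = 494901.
5⁸ = 390625 falls short of 494901 but 5⁹ = 1953125 reaches it, so n = 9.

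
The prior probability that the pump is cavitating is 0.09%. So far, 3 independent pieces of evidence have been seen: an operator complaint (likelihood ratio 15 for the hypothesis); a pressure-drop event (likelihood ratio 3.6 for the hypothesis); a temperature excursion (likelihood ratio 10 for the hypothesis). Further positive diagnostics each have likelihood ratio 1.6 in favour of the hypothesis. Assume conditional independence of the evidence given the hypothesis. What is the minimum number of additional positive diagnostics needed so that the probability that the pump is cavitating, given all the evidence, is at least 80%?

5

Prior odds = 0.0009/0.9991 = 9/9991.
Combined Bayes factor of the evidence already in hand = 15 × 3.6 × 10 = 540.
Odds after that evidence = (9/9991) × 540 = 4860/9991.
Target odds = 0.8/0.2 = 4.
Need 1.6ⁿ ≥ 4 ÷ (4860/9991) = 9991/1215.
1.6⁴ = 6.5536 falls short of 9991/1215 but 1.6⁵ = 10.48576 reaches it, so n = 5.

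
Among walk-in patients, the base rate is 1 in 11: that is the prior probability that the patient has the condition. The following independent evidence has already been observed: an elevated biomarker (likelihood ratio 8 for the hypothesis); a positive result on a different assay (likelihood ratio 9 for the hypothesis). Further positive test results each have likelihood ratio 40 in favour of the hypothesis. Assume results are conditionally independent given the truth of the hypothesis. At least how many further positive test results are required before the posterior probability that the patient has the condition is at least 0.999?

2

Prior odds = (1/11)/(10/11) = 0.1.
Combined Bayes factor of the evidence already in hand = 8 × 9 = 72.
Odds after that evidence = 0.1 × 72 = 7.2.
Target odds = 0.999/0.001 = 999.
Need 40ⁿ ≥ 999 ÷ 7.2 = 138.75.
40¹ = 40 falls short of 138.75 but 40² = 1600 reaches it, so n = 2.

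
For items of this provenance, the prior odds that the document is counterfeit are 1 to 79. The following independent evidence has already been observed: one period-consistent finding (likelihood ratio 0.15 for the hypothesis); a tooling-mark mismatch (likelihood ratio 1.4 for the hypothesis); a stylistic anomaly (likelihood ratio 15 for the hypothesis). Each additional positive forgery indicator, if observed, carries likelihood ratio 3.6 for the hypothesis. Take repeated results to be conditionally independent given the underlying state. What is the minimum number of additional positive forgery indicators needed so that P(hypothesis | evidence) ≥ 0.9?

5

Prior odds = 1/79.
Combined Bayes factor of the evidence already in hand = 0.15 × 1.4 × 15 = 3.15.
Odds after that evidence = (1/79) × 3.15 = 63/1580.
Target odds = 0.9/0.1 = 9.
Need 3.6ⁿ ≥ 9 ÷ (63/1580) = 1580/7.
3.6⁴ = 167.9616 falls short of 1580/7 but 3.6⁵ = 604.66176 reaches it, so n = 5.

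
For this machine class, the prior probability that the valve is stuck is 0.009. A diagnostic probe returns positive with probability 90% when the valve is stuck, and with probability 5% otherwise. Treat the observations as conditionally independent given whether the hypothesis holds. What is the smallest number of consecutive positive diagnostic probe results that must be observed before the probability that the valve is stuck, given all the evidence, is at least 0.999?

Prior odds = 0.009/0.991 = 9/991.
Likelihood ratio of a positive result = 0.9/0.05 = 18.
Target odds: 0.999 ÷ 0.001 = 999.
Require 18ⁿ ≥ 999 ÷ (9/991) = 110001.
18⁴ = 104976 falls short of 110001 but 18⁵ = 1889568 reaches it, so n = 5.

5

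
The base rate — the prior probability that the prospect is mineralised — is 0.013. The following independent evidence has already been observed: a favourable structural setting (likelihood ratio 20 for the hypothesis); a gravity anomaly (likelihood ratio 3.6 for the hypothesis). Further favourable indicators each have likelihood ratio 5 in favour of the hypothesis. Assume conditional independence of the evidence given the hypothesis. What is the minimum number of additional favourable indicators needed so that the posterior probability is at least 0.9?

Prior odds = 0.013/0.987 = 13/987.
Combined Bayes factor of the evidence already in hand = 20 × 3.6 = 72.
Odds after that evidence = (13/987) × 72 = 312/329.
Target odds = 0.9/0.1 = 9.
Need 5ⁿ ≥ 9 ÷ (312/329) = 987/104.
5¹ = 5 falls short of 987/104 but 5² = 25 reaches it, so n = 2.

2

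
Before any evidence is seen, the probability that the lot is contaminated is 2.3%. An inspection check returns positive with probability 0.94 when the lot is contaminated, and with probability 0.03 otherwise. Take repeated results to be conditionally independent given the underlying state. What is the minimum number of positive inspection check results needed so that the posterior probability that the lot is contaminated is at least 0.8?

2

Prior odds = 0.023/0.977 = 23/977.
Likelihood ratio of a positive result = 0.94/0.03 = 94/3.
Target odds: 0.8 ÷ 0.2 = 4.
Need (23/977) × (94/3)ⁿ ≥ 4, i.e. (94/3)ⁿ ≥ 3908/23.
(94/3)¹ = 94/3 falls short of 3908/23 but (94/3)² = 8836/9 reaches it, so n = 2.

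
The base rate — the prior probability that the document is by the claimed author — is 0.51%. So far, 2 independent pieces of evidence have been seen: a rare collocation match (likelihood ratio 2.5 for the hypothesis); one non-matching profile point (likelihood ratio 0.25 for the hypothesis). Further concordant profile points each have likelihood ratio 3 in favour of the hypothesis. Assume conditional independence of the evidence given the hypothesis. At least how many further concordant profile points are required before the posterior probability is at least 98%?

Prior odds = 0.0051/0.9949 = 51/9949.
Combined Bayes factor of the evidence already in hand = 2.5 × 0.25 = 0.625.
Odds after that evidence = (51/9949) × 0.625 = 255/79592.
Target odds = 0.98/0.02 = 49.
Need 3ⁿ ≥ 49 ÷ (255/79592) = 3900008/255.
3⁸ = 6561 falls short of 3900008/255 but 3⁹ = 19683 reaches it, so n = 9.

9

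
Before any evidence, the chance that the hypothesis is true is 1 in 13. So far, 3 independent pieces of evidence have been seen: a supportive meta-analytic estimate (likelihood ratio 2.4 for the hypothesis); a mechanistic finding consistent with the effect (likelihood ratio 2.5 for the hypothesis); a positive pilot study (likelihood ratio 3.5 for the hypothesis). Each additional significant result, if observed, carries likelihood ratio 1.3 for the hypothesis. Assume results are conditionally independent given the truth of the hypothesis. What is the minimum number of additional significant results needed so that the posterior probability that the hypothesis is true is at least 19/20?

10

Prior odds = (1/13)/(12/13) = 1/12.
Combined Bayes factor of the evidence already in hand = 2.4 × 2.5 × 3.5 = 21.
Odds after that evidence = (1/12) × 21 = 1.75.
Target odds = 0.95/0.05 = 19.
Need 1.3ⁿ ≥ 19 ÷ 1.75 = 76/7.
1.3⁹ ≈10.6045 falls short of 76/7 but 1.3¹⁰ ≈13.7858 reaches it, so n = 10.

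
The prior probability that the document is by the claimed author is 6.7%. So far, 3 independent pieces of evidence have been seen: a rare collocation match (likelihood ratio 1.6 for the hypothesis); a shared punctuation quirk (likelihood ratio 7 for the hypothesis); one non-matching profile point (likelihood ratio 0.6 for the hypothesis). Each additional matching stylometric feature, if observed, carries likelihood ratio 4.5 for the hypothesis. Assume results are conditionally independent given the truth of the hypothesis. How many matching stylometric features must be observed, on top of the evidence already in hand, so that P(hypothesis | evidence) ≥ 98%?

Prior odds = 0.067/0.933 = 67/933.
Combined Bayes factor of the evidence already in hand = 1.6 × 7 × 0.6 = 6.72.
Odds after that evidence = (67/933) × 6.72 = 3752/7775.
Target odds = 0.98/0.02 = 49.
Need 4.5ⁿ ≥ 49 ÷ (3752/7775) = 54425/536.
4.5³ = 91.125 falls short of 54425/536 but 4.5⁴ = 410.0625 reaches it, so n = 4.

4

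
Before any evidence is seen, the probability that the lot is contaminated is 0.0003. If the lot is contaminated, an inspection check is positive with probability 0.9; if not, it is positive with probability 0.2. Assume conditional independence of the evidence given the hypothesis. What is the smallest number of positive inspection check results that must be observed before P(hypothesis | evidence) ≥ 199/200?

9

Prior odds = 0.0003/0.9997 = 3/9997.
Likelihood ratio of a positive = 0.9/0.2 = 4.5.
Target posterior odds = 0.995/0.005 = 199.
Require 4.5ⁿ ≥ 199 ÷ (3/9997) = 1989403/3.
4.5⁸ = 43046721/256 falls short of 1989403/3 but 4.5⁹ = 387420489/512 reaches it, so n = 9.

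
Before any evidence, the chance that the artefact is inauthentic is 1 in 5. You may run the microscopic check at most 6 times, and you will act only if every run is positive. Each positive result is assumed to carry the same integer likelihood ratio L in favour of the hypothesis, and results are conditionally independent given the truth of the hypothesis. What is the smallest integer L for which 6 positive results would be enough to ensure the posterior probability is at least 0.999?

4

Prior odds = 0.2/0.8 = 0.25.
Target odds = 0.999/0.001 = 999.
Need L⁶ ≥ 999 ÷ 0.25 = 3996.
3⁶ = 729 < 3996 ≤ 4096 = 4⁶, so L = 4.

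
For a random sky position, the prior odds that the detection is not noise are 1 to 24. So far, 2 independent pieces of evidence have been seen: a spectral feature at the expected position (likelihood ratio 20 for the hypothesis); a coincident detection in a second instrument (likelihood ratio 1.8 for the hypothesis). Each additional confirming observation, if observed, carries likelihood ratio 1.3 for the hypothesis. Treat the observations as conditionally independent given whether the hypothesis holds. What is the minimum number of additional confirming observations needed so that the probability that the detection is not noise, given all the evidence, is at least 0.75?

Prior odds = 1/24.
Combined Bayes factor of the evidence already in hand = 20 × 1.8 = 36.
Odds after that evidence = (1/24) × 36 = 1.5.
Target odds = 0.75/0.25 = 3.
Need 1.3ⁿ ≥ 3 ÷ 1.5 = 2.
1.3² = 1.69 falls short of 2 but 1.3³ = 2.197 reaches it, so n = 3.

3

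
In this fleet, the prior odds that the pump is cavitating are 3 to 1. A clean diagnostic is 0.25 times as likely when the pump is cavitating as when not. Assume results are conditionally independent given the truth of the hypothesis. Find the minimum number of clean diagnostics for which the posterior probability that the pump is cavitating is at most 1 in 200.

Prior odds = 3.
Likelihood ratio per clean diagnostic = 0.25.
Target posterior odds = 0.005/0.995 = 1/199.
Require 0.25ⁿ ≤ 1/199 ÷ 3 = 1/597.
0.25⁴ = 0.00390625 is still above 1/597 but 0.25⁵ = 1/1024 is at or below it, so n = 5.

5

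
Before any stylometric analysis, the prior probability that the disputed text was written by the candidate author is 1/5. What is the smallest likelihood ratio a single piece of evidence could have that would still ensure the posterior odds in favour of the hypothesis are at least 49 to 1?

196

Prior odds = 0.2/0.8 = 0.25.
Target odds = 49.
Required Bayes factor = 49 ÷ 0.25 = 196.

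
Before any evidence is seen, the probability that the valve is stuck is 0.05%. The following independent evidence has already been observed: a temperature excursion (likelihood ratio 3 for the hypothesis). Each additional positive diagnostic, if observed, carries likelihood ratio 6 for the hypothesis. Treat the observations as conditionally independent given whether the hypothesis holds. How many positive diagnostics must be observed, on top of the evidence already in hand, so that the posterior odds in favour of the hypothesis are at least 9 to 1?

5

Prior odds = 0.0005/0.9995 = 1/1999.
Bayes factor of the evidence already in hand = 3.
Odds after that evidence = (1/1999) × 3 = 3/1999.
Target odds = 9.
Need 6ⁿ ≥ 9 ÷ (3/1999) = 5997.
6⁴ = 1296 falls short of 5997 but 6⁵ = 7776 reaches it, so n = 5.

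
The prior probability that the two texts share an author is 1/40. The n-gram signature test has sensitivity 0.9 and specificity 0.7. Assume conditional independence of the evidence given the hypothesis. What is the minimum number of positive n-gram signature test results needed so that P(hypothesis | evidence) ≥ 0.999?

10

Prior odds: 0.025 ÷ 0.975 = 1/39.
False-positive rate = 1 − 0.7 = 0.3; likelihood ratio of a positive = 0.9/0.3 = 3.
Target odds: 0.999 ÷ 0.001 = 999.
Need (1/39) × 3ⁿ ≥ 999, i.e. 3ⁿ ≥ 38961.
3⁹ = 19683 falls short of 38961 but 3¹⁰ = 59049 reaches it, so n = 10.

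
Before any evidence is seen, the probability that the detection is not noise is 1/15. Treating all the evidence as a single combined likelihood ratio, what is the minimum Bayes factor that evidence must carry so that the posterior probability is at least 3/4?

42

Prior odds = (1/15)/(14/15) = 1/14.
Target odds = 0.75/0.25 = 3.
Required Bayes factor = 3 ÷ (1/14) = 42.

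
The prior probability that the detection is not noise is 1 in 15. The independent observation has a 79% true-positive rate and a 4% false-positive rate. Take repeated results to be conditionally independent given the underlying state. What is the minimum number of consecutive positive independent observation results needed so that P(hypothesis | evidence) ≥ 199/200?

3

Prior odds: (1/15) ÷ (14/15) = 1/14.
Likelihood ratio of a positive result = 0.79/0.04 = 19.75.
Target odds: 0.995 ÷ 0.005 = 199.
Require 19.75ⁿ ≥ 199 ÷ (1/14) = 2786.
19.75² = 390.0625 falls short of 2786 but 19.75³ = 7703.734375 reaches it, so n = 3.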